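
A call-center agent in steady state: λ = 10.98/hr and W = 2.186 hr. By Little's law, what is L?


L = λW = 10.98·2.186 = 24.0023

Final: 24.0023


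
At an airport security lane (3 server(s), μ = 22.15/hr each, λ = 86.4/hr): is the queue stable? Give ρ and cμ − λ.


Total capacity cμ = 3·22.15 = 66.45/hr
ρ = λ/(cμ) = 86.4/66.45 = 1.3002
Stable ⇔ ρ < 1: NO
Spare capacity = cμ − λ = 66.45 − 86.4 = -19.95/hr

Final: ρ = 1.3002; unstable; margin = -19.95/hr


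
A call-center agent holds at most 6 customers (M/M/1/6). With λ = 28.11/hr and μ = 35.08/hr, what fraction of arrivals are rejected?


ρ = λ/μ = 28.11/35.08 = 0.8013
P_K = (1−ρ)ρ^K/(1−ρ^(K+1)) = (0.1987·0.264733)/(1 − 0.212133)
= 0.052599/0.787867 = 0.066762

Final: 0.066762


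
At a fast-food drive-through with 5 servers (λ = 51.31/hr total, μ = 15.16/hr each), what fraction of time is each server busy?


ρ = λ/(cμ) = 51.31/(5·15.16) = 51.31/75.80 = 0.6769

Final: 0.6769


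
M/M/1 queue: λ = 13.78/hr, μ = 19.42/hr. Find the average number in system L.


ρ = λ/μ = 13.78/19.42 = 0.7096
L = ρ/(1−ρ) = 0.7096/(1 − 0.7096) = 0.7096/0.2904 = 2.4433

Final: 2.4433


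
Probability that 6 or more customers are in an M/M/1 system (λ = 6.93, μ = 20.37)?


ρ = 6.93/20.37 = 0.3402
P(N ≥ n) = ρ^n = 0.3402^6 = 0.001550

Final: 0.001550


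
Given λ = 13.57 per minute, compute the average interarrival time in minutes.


Mean interarrival time = 1/λ = 1/13.57 minute = 0.07369 minute
In minutes: 0.07369 × 1 = 0.07369 min

Final: 0.07369 min


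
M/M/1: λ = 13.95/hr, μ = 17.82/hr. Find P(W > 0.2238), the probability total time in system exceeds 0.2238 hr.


W ~ Exponential(μ−λ) for M/M/1.
μ − λ = 17.82 − 13.95 = 3.8700
P(W > t) = e^{−(μ−λ)t} = e^{−0.8661} = 0.420586

Final: 0.420586


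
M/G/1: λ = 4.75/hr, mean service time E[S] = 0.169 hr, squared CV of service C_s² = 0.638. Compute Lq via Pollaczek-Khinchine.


ρ = λ·E[S] = 4.75·0.169 = 0.8028
Lq = ρ²(1+C_s²)/(2(1−ρ)) = 0.6444·(1+0.638)/(2·0.1972)
= 0.6444·1.6380/0.3945 = 2.67564

Final: 2.67564


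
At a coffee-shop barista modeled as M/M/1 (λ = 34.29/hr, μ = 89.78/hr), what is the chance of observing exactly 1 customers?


ρ = 34.29/89.78 = 0.3819
P_n = (1−ρ)·ρ^n = (1 − 0.3819)·0.3819^1 = 0.6181·0.381934 = 0.236060

Final: 0.236060


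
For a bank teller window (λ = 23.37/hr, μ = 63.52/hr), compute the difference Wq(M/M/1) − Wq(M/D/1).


ρ = 23.37/63.52 = 0.3679
Wq(M/M/1) = ρ/(μ−λ) = 0.3679/40.15 = 0.009164 hr
Wq(M/D/1) = ρ/(2(μ−λ)) = 0.004582 hr
Savings = 0.009164 − 0.004582 = 0.004582 hr

Final: 0.004582 hr


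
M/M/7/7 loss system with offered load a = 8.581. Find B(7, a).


B(c,a) = (a^c/c!) / Σ_{k=0}^{c} a^k/k!
a^7/7! = 679.727401
Σ terms (k=0..7): 1.00000 + 8.58100 + 36.81678 + 105.30826 + 225.91255 + 387.71113 + 554.49153 + 679.72740 = 1999.548655
B = 679.727401/1999.548655 = 0.339940

Final: 0.339940


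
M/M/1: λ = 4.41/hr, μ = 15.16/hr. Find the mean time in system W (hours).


W = 1/(μ−λ) = 1/(15.16 − 4.41) = 1/10.75 = 0.09302 hr

Final: 0.09302 hr


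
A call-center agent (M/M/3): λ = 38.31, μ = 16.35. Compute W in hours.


a = 2.3431; ρ = 0.7810; P₀ = 0.062972
Lq = P₀·a^c·ρ/(c!(1−ρ)²) = 2.19948
Wq = Lq/λ = 2.19948/38.31 = 0.05741 hr
W = Wq + 1/μ = 0.05741 + 0.06116 = 0.11857 hr

Final: 0.11857 hr


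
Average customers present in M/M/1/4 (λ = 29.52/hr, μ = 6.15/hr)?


ρ = 29.52/6.15 = 4.8000
L = ρ[1 − (K+1)ρ^K + Kρ^(K+1)] / [(1−ρ)(1−ρ^(K+1))]
Numerator: 4.8000·(1 − 5·530.841600 + 4·2548.039680) = 36186.963456
Denominator: (-3.8000)·(-2547.039680) = 9678.750784
L = 36186.963456/9678.750784 = 3.7388

Final: 3.7388


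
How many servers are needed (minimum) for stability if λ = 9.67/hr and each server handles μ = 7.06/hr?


Stability requires cμ > λ ⇔ c > λ/μ.
λ/μ = 9.67/7.06 = 1.3697
Minimum integer c = ⌊1.3697⌋ + 1 = 2
Check: 2·7.06 = 14.12 > 9.67, while 1·7.06 = 7.06 ≤ 9.67

Final: 2 servers


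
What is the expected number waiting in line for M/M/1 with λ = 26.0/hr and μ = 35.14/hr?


ρ = 26.0/35.14 = 0.7399
Lq = ρ²/(1−ρ) = 0.5474/0.2601 = 2.1047

Final: 2.1047


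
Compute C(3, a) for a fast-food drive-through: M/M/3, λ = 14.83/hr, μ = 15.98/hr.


a = λ/μ = 0.9280; ρ = a/3 = 0.3093
P₀ = 0.391921 (from M/M/c formula)
C(c,a) = [a^c/(c!(1−ρ))]·P₀ = [0.79927/(6·0.6907)]·0.391921
= 0.19288·0.391921 = 0.075593

Final: 0.075593


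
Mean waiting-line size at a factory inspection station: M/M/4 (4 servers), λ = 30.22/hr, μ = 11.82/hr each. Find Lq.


a = λ/μ = 2.5567; ρ = a/4 = 0.6392
P₀ = 0.068755
Lq = P₀·a^c·ρ / (c!·(1−ρ)²) = 0.068755·42.72754·0.6392/(24·0.13020)
= 0.60092

Final: 0.60092


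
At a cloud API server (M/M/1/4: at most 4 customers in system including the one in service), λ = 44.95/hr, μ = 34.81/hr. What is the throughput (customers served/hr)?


ρ = 1.2913; P_K = (1−ρ)ρ^4/(1−ρ^5) = 0.312673
λ_eff = λ(1 − P_K) = 44.95·(1 − 0.312673) = 44.95·0.687327 = 30.8954 /hr

Final: 30.8954 /hr


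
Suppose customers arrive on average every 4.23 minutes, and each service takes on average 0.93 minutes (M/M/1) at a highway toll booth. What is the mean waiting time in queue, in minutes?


λ = 60/4.23 = 14.1844 /hr
μ = 60/0.93 = 64.5161 /hr
ρ = λ/μ = 14.1844/64.5161 = 0.2199
Wq = ρ/(μ−λ) = 0.2199/(64.5161−14.1844) = 0.004368 hr
In minutes: 0.004368·60 = 0.2621 min

Final: 0.2621 min


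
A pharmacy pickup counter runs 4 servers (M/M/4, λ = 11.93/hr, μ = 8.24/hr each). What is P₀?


a = λ/μ = 11.93/8.24 = 1.4478; ρ = a/c = 0.3620
Σ_{k=0}^{3} a^k/k! (terms k=0..3) = 1.00000 + 1.44782 + 1.04808 + 0.50581 = 4.00171
Tail: a^4/(4!(1−ρ)) = 4.39393/(24·0.6380) = 0.28694
P₀ = 1/(4.00171 + 0.28694) = 1/4.28865 = 0.233174

Final: 0.233174


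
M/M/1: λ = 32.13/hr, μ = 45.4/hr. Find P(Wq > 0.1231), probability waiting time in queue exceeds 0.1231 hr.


ρ = 32.13/45.4 = 0.7077
P(Wq > t) = ρ·e^{−(μ−λ)t} = 0.7077·e^{−1.6335}
= 0.7077·0.195238 = 0.138172

Final: 0.138172


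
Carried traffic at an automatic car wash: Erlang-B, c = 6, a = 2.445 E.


B(6,2.445) = 0.026064 (Erlang-B)
Carried load = a(1 − B) = 2.445·(1 − 0.026064) = 2.445·0.973936 = 2.3813 E

Final: 2.3813 Erlangs


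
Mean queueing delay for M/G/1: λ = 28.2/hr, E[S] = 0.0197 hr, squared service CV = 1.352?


ρ = λ·E[S] = 28.2·0.0197 = 0.5555
E[S²] = E[S]²(1+C_s²) = 0.0197²·(1+1.352) = 0.0009128
Wq = λ·E[S²]/(2(1−ρ)) = 28.2·0.0009128/(2·0.4445) = 0.02896 hr

Final: 0.02896 hr


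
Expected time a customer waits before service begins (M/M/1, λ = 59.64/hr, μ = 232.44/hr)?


ρ = 59.64/232.44 = 0.2566
Wq = ρ/(μ−λ) = 0.2566/(232.44 − 59.64) = 0.2566/172.80 = 0.001485 hr

Final: 0.001485 hr


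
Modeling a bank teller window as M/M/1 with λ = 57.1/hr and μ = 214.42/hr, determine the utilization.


ρ = λ/μ = 57.1/214.42 = 0.2663

Final: 0.2663


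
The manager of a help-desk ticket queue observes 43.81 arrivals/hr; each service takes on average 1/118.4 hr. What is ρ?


ρ = λ/μ = 43.81/118.4 = 0.3700

Final: 0.3700


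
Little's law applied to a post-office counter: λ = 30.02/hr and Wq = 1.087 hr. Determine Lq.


Lq = λWq = 30.02·1.087 = 32.6317

Final: 32.6317


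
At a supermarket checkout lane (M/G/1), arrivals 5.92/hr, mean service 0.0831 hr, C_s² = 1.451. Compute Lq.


ρ = λ·E[S] = 5.92·0.0831 = 0.4920
Lq = ρ²(1+C_s²)/(2(1−ρ)) = 0.2420·(1+1.451)/(2·0.5080)
= 0.2420·2.4510/1.0161 = 0.58379

Final: 0.58379


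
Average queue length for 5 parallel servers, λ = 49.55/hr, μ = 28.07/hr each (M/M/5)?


a = λ/μ = 1.7652; ρ = a/5 = 0.3530
P₀ = 0.170493
Lq = P₀·a^c·ρ / (c!·(1−ρ)²) = 0.170493·17.13982·0.3530/(120·0.41855)
= 0.02054

Final: 0.02054


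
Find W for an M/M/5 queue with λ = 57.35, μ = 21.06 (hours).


a = 2.7232; ρ = 0.5446; P₀ = 0.063177
Lq = P₀·a^c·ρ/(c!(1−ρ)²) = 0.20708
Wq = Lq/λ = 0.20708/57.35 = 0.003611 hr
W = Wq + 1/μ = 0.003611 + 0.04748 = 0.05109 hr

Final: 0.05109 hr


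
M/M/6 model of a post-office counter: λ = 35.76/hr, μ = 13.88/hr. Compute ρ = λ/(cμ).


ρ = λ/(cμ) = 35.76/(6·13.88) = 35.76/83.28 = 0.4294

Final: 0.4294


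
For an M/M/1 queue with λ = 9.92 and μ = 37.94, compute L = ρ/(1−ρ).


ρ = λ/μ = 9.92/37.94 = 0.2615
L = ρ/(1−ρ) = 0.2615/(1 − 0.2615) = 0.2615/0.7385 = 0.3540

Final: 0.3540


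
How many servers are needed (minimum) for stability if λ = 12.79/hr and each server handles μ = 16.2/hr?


Stability requires cμ > λ ⇔ c > λ/μ.
λ/μ = 12.79/16.2 = 0.7895
Minimum integer c = ⌊0.7895⌋ + 1 = 1
Check: 1·16.2 = 16.20 > 12.79, while 0·16.2 = 0.00 ≤ 12.79

Final: 1 servers


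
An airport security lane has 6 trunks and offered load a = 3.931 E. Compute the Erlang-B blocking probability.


B(c,a) = (a^c/c!) / Σ_{k=0}^{c} a^k/k!
a^6/6! = 5.124904
Σ terms (k=0..6): 1.00000 + 3.93100 + 7.72638 + 10.12413 + 9.94949 + 7.82229 + 5.12490 = 45.678202
B = 5.124904/45.678202 = 0.112196

Final: 0.112196


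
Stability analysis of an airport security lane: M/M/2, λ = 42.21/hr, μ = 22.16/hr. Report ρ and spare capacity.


Total capacity cμ = 2·22.16 = 44.32/hr
ρ = λ/(cμ) = 42.21/44.32 = 0.9524
Stable ⇔ ρ < 1: YES
Spare capacity = cμ − λ = 44.32 − 42.21 = 2.11/hr

Final: ρ = 0.9524; stable; margin = 2.11/hr


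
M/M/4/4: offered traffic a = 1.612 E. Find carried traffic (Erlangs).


B(4,1.612) = 0.057527 (Erlang-B)
Carried load = a(1 − B) = 1.612·(1 − 0.057527) = 1.612·0.942473 = 1.5193 E

Final: 1.5193 Erlangs


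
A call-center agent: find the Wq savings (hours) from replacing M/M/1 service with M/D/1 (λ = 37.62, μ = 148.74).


ρ = 37.62/148.74 = 0.2529
Wq(M/M/1) = ρ/(μ−λ) = 0.2529/111.12 = 0.002276 hr
Wq(M/D/1) = ρ/(2(μ−λ)) = 0.001138 hr
Savings = 0.002276 − 0.001138 = 0.001138 hr

Final: 0.001138 hr


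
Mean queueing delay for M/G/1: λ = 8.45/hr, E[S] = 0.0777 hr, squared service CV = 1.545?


ρ = λ·E[S] = 8.45·0.0777 = 0.6566
E[S²] = E[S]²(1+C_s²) = 0.0777²·(1+1.545) = 0.015365
Wq = λ·E[S²]/(2(1−ρ)) = 8.45·0.015365/(2·0.3434) = 0.18902 hr

Final: 0.18902 hr


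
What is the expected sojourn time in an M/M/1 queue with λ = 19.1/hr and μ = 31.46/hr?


W = 1/(μ−λ) = 1/(31.46 − 19.1) = 1/12.36 = 0.08091 hr

Final: 0.08091 hr


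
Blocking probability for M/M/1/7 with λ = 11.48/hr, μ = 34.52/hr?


ρ = λ/μ = 11.48/34.52 = 0.3326
P_K = (1−ρ)ρ^K/(1−ρ^(K+1)) = (0.6674·0.0004499)/(1 − 0.0001496)
= 0.0003003/0.999850 = 0.0003003

Final: 0.0003003


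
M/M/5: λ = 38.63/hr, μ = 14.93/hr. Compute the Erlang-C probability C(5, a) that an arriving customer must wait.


a = λ/μ = 2.5874; ρ = a/5 = 0.5175
P₀ = 0.073036 (from M/M/c formula)
C(c,a) = [a^c/(c!(1−ρ))]·P₀ = [115.96435/(120·0.4825)]·0.073036
= 2.00276·0.073036 = 0.146273

Final: 0.146273


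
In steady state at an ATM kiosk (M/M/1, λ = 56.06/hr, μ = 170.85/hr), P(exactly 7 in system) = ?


ρ = 56.06/170.85 = 0.3281
P_n = (1−ρ)·ρ^n = (1 − 0.3281)·0.3281^7 = 0.6719·0.0004095 = 0.0002751

Final: 0.0002751


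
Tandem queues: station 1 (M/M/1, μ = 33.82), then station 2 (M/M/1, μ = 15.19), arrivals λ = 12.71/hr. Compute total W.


Each node sees arrival rate λ = 12.71/hr (tandem ⇒ throughput preserved).
W₁ = 1/(μ₁−λ) = 1/(33.82−12.71) = 0.04737 hr
W₂ = 1/(μ₂−λ) = 1/(15.19−12.71) = 0.40323 hr
W_total = W₁ + W₂ = 0.04737 + 0.40323 = 0.45060 hr

Final: 0.45060 hr


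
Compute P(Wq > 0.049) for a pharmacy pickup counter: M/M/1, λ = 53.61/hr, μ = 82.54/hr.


ρ = 53.61/82.54 = 0.6495
P(Wq > t) = ρ·e^{−(μ−λ)t} = 0.6495·e^{−1.4176}
= 0.6495·0.242302 = 0.157376

Final: 0.157376


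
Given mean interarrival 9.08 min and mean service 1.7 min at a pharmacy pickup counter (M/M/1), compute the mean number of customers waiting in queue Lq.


λ = 60/9.08 = 6.6079 /hr
μ = 60/1.7 = 35.2941 /hr
ρ = λ/μ = 6.6079/35.2941 = 0.1872
Lq = ρ²/(1−ρ) = 0.03505/0.8128 = 0.04313

Final: 0.04313


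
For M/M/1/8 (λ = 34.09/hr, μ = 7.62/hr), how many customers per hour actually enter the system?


ρ = 4.4738; P_K = (1−ρ)ρ^8/(1−ρ^9) = 0.776475
λ_eff = λ(1 − P_K) = 34.09·(1 − 0.776475) = 34.09·0.223525 = 7.6200 /hr

Final: 7.6200 /hr


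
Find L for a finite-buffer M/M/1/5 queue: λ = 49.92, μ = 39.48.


ρ = 49.92/39.48 = 1.2644
L = ρ[1 − (K+1)ρ^K + Kρ^(K+1)] / [(1−ρ)(1−ρ^(K+1))]
Numerator: 1.2644·(1 − 6·3.232118 + 5·4.086811) = 2.581161
Denominator: (-0.2644)·(-3.086811) = 0.816269
L = 2.581161/0.816269 = 3.1621

Final: 3.1621


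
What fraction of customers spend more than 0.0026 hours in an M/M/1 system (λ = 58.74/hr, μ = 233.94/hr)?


W ~ Exponential(μ−λ) for M/M/1.
μ − λ = 233.94 − 58.74 = 175.2000
P(W > t) = e^{−(μ−λ)t} = e^{−0.4555} = 0.634118

Final: 0.634118


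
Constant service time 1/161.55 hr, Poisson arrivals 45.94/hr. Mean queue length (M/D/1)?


ρ = 45.94/161.55 = 0.2844
M/D/1: Lq = ρ²/(2(1−ρ)) = 0.08087/(2·0.7156) = 0.05650

Final: 0.05650


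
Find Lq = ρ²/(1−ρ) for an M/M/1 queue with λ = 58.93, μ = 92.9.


ρ = 58.93/92.9 = 0.6343
Lq = ρ²/(1−ρ) = 0.4024/0.3657 = 1.1004

Final: 1.1004


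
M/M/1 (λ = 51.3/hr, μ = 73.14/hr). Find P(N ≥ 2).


ρ = 51.3/73.14 = 0.7014
P(N ≥ n) = ρ^n = 0.7014^2 = 0.491954

Final: 0.491954


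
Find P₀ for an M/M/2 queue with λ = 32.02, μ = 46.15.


a = λ/μ = 32.02/46.15 = 0.6938; ρ = a/c = 0.3469
Σ_{k=0}^{1} a^k/k! (terms k=0..1) = 1.00000 + 0.69382 = 1.69382
Tail: a^2/(2!(1−ρ)) = 0.48139/(2·0.6531) = 0.36855
P₀ = 1/(1.69382 + 0.36855) = 1/2.06238 = 0.484878

Final: 0.484878


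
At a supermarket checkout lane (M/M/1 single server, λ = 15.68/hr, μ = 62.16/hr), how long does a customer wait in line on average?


ρ = 15.68/62.16 = 0.2523
Wq = ρ/(μ−λ) = 0.2523/(62.16 − 15.68) = 0.2523/46.48 = 0.005427 hr

Final: 0.005427 hr


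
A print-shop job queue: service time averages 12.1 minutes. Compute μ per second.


μ = 1/(service time) in consistent units.
1 second = 0.0166667 min, so μ = 0.0166667/12.1 = 0.001377 per second

Final: 0.001377 /sec


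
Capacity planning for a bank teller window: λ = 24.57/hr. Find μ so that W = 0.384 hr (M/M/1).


W = 1/(μ−λ) ⇒ μ − λ = 1/W = 1/0.384 = 2.6042
μ = λ + 1/W = 24.57 + 2.6042 = 27.1742 per hr

Final: 27.1742 /hr


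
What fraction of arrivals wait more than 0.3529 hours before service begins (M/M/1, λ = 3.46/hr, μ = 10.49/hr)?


ρ = 3.46/10.49 = 0.3298
P(Wq > t) = ρ·e^{−(μ−λ)t} = 0.3298·e^{−2.4809}
= 0.3298·0.083669 = 0.027597

Final: 0.027597


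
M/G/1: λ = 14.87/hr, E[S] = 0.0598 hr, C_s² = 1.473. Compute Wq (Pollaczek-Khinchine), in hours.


ρ = λ·E[S] = 14.87·0.0598 = 0.8892
E[S²] = E[S]²(1+C_s²) = 0.0598²·(1+1.473) = 0.008844
Wq = λ·E[S²]/(2(1−ρ)) = 14.87·0.008844/(2·0.1108) = 0.59357 hr

Final: 0.59357 hr


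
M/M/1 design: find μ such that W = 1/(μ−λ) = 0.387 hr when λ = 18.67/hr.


W = 1/(μ−λ) ⇒ μ − λ = 1/W = 1/0.387 = 2.5840
μ = λ + 1/W = 18.67 + 2.5840 = 21.2540 per hr

Final: 21.2540 /hr


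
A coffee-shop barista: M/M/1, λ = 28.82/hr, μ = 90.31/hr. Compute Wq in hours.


ρ = 28.82/90.31 = 0.3191
Wq = ρ/(μ−λ) = 0.3191/(90.31 − 28.82) = 0.3191/61.49 = 0.005190 hr

Final: 0.005190 hr


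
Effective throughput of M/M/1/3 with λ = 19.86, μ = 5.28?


ρ = 3.7614; P_K = (1−ρ)ρ^3/(1−ρ^4) = 0.737825
λ_eff = λ(1 − P_K) = 19.86·(1 − 0.737825) = 19.86·0.262175 = 5.2068 /hr

Final: 5.2068 /hr


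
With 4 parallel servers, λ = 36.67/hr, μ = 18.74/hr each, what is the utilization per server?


ρ = λ/(cμ) = 36.67/(4·18.74) = 36.67/74.96 = 0.4892

Final: 0.4892


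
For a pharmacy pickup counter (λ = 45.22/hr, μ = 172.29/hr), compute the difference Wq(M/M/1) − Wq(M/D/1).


ρ = 45.22/172.29 = 0.2625
Wq(M/M/1) = ρ/(μ−λ) = 0.2625/127.07 = 0.002066 hr
Wq(M/D/1) = ρ/(2(μ−λ)) = 0.001033 hr
Savings = 0.002066 − 0.001033 = 0.001033 hr

Final: 0.001033 hr


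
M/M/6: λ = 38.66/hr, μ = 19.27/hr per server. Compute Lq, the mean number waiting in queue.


a = λ/μ = 2.0062; ρ = a/6 = 0.3344
P₀ = 0.134292
Lq = P₀·a^c·ρ / (c!·(1−ρ)²) = 0.134292·65.20499·0.3344/(720·0.44306)
= 0.009178

Final: 0.009178


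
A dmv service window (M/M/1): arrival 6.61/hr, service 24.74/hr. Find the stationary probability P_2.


ρ = 6.61/24.74 = 0.2672
P_n = (1−ρ)·ρ^n = (1 − 0.2672)·0.2672^2 = 0.7328·0.071384 = 0.052312

Final: 0.052312


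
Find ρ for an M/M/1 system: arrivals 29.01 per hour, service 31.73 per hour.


ρ = λ/μ = 29.01/31.73 = 0.9143

Final: 0.9143


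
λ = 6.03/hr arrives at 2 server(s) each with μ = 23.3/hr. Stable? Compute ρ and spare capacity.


Total capacity cμ = 2·23.3 = 46.60/hr
ρ = λ/(cμ) = 6.03/46.60 = 0.1294
Stable ⇔ ρ < 1: YES
Spare capacity = cμ − λ = 46.60 − 6.03 = 40.57/hr

Final: ρ = 0.1294; stable; margin = 40.57/hr


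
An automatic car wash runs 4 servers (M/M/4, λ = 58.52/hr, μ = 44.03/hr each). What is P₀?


a = λ/μ = 58.52/44.03 = 1.3291; ρ = a/c = 0.3323
Σ_{k=0}^{3} a^k/k! (terms k=0..3) = 1.00000 + 1.32909 + 0.88325 + 0.39131 = 3.60364
Tail: a^4/(4!(1−ρ)) = 3.12049/(24·0.6677) = 0.19472
P₀ = 1/(3.60364 + 0.19472) = 1/3.79837 = 0.263271

Final: 0.263271


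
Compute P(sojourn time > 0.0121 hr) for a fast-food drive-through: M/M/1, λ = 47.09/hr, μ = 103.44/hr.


W ~ Exponential(μ−λ) for M/M/1.
μ − λ = 103.44 − 47.09 = 56.3500
P(W > t) = e^{−(μ−λ)t} = e^{−0.6818} = 0.505688

Final: 0.505688


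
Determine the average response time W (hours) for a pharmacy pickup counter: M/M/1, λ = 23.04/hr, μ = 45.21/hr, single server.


W = 1/(μ−λ) = 1/(45.21 − 23.04) = 1/22.17 = 0.04511 hr

Final: 0.04511 hr


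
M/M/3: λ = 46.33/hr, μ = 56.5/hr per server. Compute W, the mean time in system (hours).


a = 0.8200; ρ = 0.2733; P₀ = 0.438085
Lq = P₀·a^c·ρ/(c!(1−ρ)²) = 0.02084
Wq = Lq/λ = 0.02084/46.33 = 0.0004498 hr
W = Wq + 1/μ = 0.0004498 + 0.01770 = 0.01815 hr

Final: 0.01815 hr


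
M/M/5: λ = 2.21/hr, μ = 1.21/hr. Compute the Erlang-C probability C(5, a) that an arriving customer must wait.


a = λ/μ = 1.8264; ρ = a/5 = 0.3653
P₀ = 0.160246 (from M/M/c formula)
C(c,a) = [a^c/(c!(1−ρ))]·P₀ = [20.32519/(120·0.6347)]·0.160246
= 0.26686·0.160246 = 0.042763

Final: 0.042763


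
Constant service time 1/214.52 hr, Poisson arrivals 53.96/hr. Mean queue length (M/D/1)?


ρ = 53.96/214.52 = 0.2515
M/D/1: Lq = ρ²/(2(1−ρ)) = 0.06327/(2·0.7485) = 0.04227

Final: 0.04227


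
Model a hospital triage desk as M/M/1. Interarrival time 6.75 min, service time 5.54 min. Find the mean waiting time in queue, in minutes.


λ = 60/6.75 = 8.8889 /hr
μ = 60/5.54 = 10.8303 /hr
ρ = λ/μ = 8.8889/10.8303 = 0.8207
Wq = ρ/(μ−λ) = 0.8207/(10.8303−8.8889) = 0.42275 hr
In minutes: 0.42275·60 = 25.365 min

Final: 25.365 min


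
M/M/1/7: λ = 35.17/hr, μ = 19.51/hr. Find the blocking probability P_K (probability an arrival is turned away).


ρ = λ/μ = 35.17/19.51 = 1.8027
P_K = (1−ρ)ρ^K/(1−ρ^(K+1)) = (-0.8027·61.859398)/(1 − 111.511791)
= -49.652393/-110.511791 = 0.449295

Final: 0.449295


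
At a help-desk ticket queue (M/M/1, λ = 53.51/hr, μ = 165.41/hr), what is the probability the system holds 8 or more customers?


ρ = 53.51/165.41 = 0.3235
P(N ≥ n) = ρ^n = 0.3235^8 = 0.0001199

Final: 0.0001199


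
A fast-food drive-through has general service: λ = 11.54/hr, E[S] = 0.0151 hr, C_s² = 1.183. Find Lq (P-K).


ρ = λ·E[S] = 11.54·0.0151 = 0.1743
Lq = ρ²(1+C_s²)/(2(1−ρ)) = 0.03036·(1+1.183)/(2·0.8257)
= 0.03036·2.1830/1.6515 = 0.04014

Final: 0.04014


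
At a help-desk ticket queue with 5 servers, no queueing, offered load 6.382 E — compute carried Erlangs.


B(5,6.382) = 0.386251 (Erlang-B)
Carried load = a(1 − B) = 6.382·(1 − 0.386251) = 6.382·0.613749 = 3.9169 E

Final: 3.9169 Erlangs


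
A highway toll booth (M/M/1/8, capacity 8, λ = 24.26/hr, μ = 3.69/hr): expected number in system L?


ρ = 24.26/3.69 = 6.5745
L = ρ[1 − (K+1)ρ^K + Kρ^(K+1)] / [(1−ρ)(1−ρ^(K+1))]
Numerator: 6.5745·(1 − 9·3490723.445628 + 8·22949851.162857) = 1000526444.669032
Denominator: (-5.5745)·(-22949850.162857) = 127934530.582645
L = 1000526444.669032/127934530.582645 = 7.8206

Final: 7.8206


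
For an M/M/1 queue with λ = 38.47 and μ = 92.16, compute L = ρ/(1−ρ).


ρ = λ/μ = 38.47/92.16 = 0.4174
L = ρ/(1−ρ) = 0.4174/(1 − 0.4174) = 0.4174/0.5826 = 0.7165

Final: 0.7165


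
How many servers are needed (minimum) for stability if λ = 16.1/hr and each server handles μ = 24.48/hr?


Stability requires cμ > λ ⇔ c > λ/μ.
λ/μ = 16.1/24.48 = 0.6577
Minimum integer c = ⌊0.6577⌋ + 1 = 1
Check: 1·24.48 = 24.48 > 16.1, while 0·24.48 = 0.00 ≤ 16.1

Final: 1 servers


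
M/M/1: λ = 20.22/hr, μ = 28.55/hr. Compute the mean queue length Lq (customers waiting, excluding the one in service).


ρ = 20.22/28.55 = 0.7082
Lq = ρ²/(1−ρ) = 0.5016/0.2918 = 1.7191

Final: 1.7191


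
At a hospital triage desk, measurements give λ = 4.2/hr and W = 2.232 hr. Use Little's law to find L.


L = λW = 4.2·2.232 = 9.3744

Final: 9.3744


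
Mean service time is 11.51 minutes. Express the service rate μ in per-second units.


μ = 1/(service time) in consistent units.
1 second = 0.0166667 min, so μ = 0.0166667/11.51 = 0.001448 per second

Final: 0.001448 /sec


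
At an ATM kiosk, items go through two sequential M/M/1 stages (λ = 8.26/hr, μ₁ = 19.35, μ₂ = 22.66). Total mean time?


Each node sees arrival rate λ = 8.26/hr (tandem ⇒ throughput preserved).
W₁ = 1/(μ₁−λ) = 1/(19.35−8.26) = 0.09017 hr
W₂ = 1/(μ₂−λ) = 1/(22.66−8.26) = 0.06944 hr
W_total = W₁ + W₂ = 0.09017 + 0.06944 = 0.15962 hr

Final: 0.15962 hr


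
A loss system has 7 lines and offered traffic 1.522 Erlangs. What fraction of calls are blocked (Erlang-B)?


B(c,a) = (a^c/c!) / Σ_{k=0}^{c} a^k/k!
a^7/7! = 0.003754
Σ terms (k=0..7): 1.00000 + 1.52200 + 1.15824 + 0.58761 + 0.22359 + 0.06806 + 0.01726 + 0.003754 = 4.580523
B = 0.003754/4.580523 = 0.0008195

Final: 0.0008195


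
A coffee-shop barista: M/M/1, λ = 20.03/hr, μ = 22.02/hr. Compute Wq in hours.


ρ = 20.03/22.02 = 0.9096
Wq = ρ/(μ−λ) = 0.9096/(22.02 − 20.03) = 0.9096/1.99 = 0.4571 hr

Final: 0.4571 hr


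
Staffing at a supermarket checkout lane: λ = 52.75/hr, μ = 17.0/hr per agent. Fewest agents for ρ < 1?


Stability requires cμ > λ ⇔ c > λ/μ.
λ/μ = 52.75/17.0 = 3.1029
Minimum integer c = ⌊3.1029⌋ + 1 = 4
Check: 4·17.0 = 68.00 > 52.75, while 3·17.0 = 51.00 ≤ 52.75

Final: 4 servers


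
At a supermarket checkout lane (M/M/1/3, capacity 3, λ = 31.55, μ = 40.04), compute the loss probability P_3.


ρ = λ/μ = 31.55/40.04 = 0.7880
P_K = (1−ρ)ρ^K/(1−ρ^(K+1)) = (0.2120·0.489233)/(1 − 0.385497)
= 0.103736/0.614503 = 0.168813

Final: 0.168813


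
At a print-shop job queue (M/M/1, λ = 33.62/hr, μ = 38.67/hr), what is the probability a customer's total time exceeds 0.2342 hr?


W ~ Exponential(μ−λ) for M/M/1.
μ − λ = 38.67 − 33.62 = 5.0500
P(W > t) = e^{−(μ−λ)t} = e^{−1.1827} = 0.306447

Final: 0.306447


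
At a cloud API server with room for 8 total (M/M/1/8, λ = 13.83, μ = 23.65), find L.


ρ = 13.83/23.65 = 0.5848
L = ρ[1 − (K+1)ρ^K + Kρ^(K+1)] / [(1−ρ)(1−ρ^(K+1))]
Numerator: 0.5848·(1 − 9·0.013675 + 8·0.007997) = 0.550217
Denominator: (0.4152)·(0.992003) = 0.411902
L = 0.550217/0.411902 = 1.3358

Final: 1.3358


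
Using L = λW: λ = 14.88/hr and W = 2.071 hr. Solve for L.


L = λW = 14.88·2.071 = 30.8165

Final: 30.8165


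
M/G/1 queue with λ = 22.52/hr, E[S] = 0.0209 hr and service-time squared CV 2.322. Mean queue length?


ρ = λ·E[S] = 22.52·0.0209 = 0.4707
Lq = ρ²(1+C_s²)/(2(1−ρ)) = 0.2215·(1+2.322)/(2·0.5293)
= 0.2215·3.3220/1.0587 = 0.69514

Final: 0.69514


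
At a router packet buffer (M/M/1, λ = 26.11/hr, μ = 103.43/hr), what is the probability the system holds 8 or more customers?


ρ = 26.11/103.43 = 0.2524
P(N ≥ n) = ρ^n = 0.2524^8 = 0.00001649

Final: 0.00001649


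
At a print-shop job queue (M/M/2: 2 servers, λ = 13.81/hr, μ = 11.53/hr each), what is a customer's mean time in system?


a = 1.1977; ρ = 0.5989; P₀ = 0.250881
Lq = P₀·a^c·ρ/(c!(1−ρ)²) = 0.66979
Wq = Lq/λ = 0.66979/13.81 = 0.04850 hr
W = Wq + 1/μ = 0.04850 + 0.08673 = 0.13523 hr

Final: 0.13523 hr


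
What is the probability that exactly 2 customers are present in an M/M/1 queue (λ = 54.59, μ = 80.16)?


ρ = 54.59/80.16 = 0.6810
P_n = (1−ρ)·ρ^n = (1 − 0.6810)·0.6810^2 = 0.3190·0.463779 = 0.147939

Final: 0.147939


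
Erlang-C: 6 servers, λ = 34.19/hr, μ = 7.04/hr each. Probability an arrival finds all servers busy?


a = λ/μ = 4.8565; ρ = a/6 = 0.8094
P₀ = 0.005616 (from M/M/c formula)
C(c,a) = [a^c/(c!(1−ρ))]·P₀ = [13120.74968/(720·0.1906)]·0.005616
= 95.62120·0.005616 = 0.537033

Final: 0.537033


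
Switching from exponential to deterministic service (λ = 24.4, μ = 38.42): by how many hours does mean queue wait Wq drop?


ρ = 24.4/38.42 = 0.6351
Wq(M/M/1) = ρ/(μ−λ) = 0.6351/14.02 = 0.04530 hr
Wq(M/D/1) = ρ/(2(μ−λ)) = 0.02265 hr
Savings = 0.04530 − 0.02265 = 0.02265 hr

Final: 0.02265 hr


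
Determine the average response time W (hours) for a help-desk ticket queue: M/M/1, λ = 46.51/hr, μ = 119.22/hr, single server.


W = 1/(μ−λ) = 1/(119.22 − 46.51) = 1/72.71 = 0.01375 hr

Final: 0.01375 hr


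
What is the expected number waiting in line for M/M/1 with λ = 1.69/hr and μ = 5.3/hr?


ρ = 1.69/5.3 = 0.3189
Lq = ρ²/(1−ρ) = 0.1017/0.6811 = 0.1493

Final: 0.1493


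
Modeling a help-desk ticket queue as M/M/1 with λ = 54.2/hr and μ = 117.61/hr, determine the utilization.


ρ = λ/μ = 54.2/117.61 = 0.4608

Final: 0.4608


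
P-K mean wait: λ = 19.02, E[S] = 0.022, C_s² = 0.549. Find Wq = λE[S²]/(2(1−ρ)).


ρ = λ·E[S] = 19.02·0.022 = 0.4184
E[S²] = E[S]²(1+C_s²) = 0.022²·(1+0.549) = 0.0007497
Wq = λ·E[S²]/(2(1−ρ)) = 19.02·0.0007497/(2·0.5816) = 0.01226 hr

Final: 0.01226 hr


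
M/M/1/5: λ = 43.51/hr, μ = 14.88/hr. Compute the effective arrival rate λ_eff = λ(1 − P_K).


ρ = 2.9241; P_K = (1−ρ)ρ^5/(1−ρ^6) = 0.659064
λ_eff = λ(1 − P_K) = 43.51·(1 − 0.659064) = 43.51·0.340936 = 14.8341 /hr

Final: 14.8341 /hr


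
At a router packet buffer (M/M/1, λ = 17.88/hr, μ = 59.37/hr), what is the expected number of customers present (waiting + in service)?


ρ = λ/μ = 17.88/59.37 = 0.3012
L = ρ/(1−ρ) = 0.3012/(1 − 0.3012) = 0.3012/0.6988 = 0.4309

Final: 0.4309


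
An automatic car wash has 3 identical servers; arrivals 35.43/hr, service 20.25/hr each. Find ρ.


ρ = λ/(cμ) = 35.43/(3·20.25) = 35.43/60.75 = 0.5832

Final: 0.5832


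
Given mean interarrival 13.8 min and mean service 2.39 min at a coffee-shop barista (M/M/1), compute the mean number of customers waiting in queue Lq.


λ = 60/13.8 = 4.3478 /hr
μ = 60/2.39 = 25.1046 /hr
ρ = λ/μ = 4.3478/25.1046 = 0.1732
Lq = ρ²/(1−ρ) = 0.02999/0.8268 = 0.03628

Final: 0.03628


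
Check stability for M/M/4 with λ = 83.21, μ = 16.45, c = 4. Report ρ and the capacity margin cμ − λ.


Total capacity cμ = 4·16.45 = 65.80/hr
ρ = λ/(cμ) = 83.21/65.80 = 1.2646
Stable ⇔ ρ < 1: NO
Spare capacity = cμ − λ = 65.80 − 83.21 = -17.41/hr

Final: ρ = 1.2646; unstable; margin = -17.41/hr


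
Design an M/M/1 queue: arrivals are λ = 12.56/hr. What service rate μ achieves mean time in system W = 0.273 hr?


W = 1/(μ−λ) ⇒ μ − λ = 1/W = 1/0.273 = 3.6630
μ = λ + 1/W = 12.56 + 3.6630 = 16.2230 per hr

Final: 16.2230 /hr


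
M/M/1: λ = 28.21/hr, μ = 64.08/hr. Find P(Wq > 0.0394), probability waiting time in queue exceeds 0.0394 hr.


ρ = 28.21/64.08 = 0.4402
P(Wq > t) = ρ·e^{−(μ−λ)t} = 0.4402·e^{−1.4133}
= 0.4402·0.243344 = 0.107128

Final: 0.107128


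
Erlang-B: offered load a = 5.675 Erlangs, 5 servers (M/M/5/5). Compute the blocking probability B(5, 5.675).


B(c,a) = (a^c/c!) / Σ_{k=0}^{c} a^k/k!
a^5/5! = 49.051025
Σ terms (k=0..5): 1.00000 + 5.67500 + 16.10281 + 30.46115 + 43.21676 + 49.05102 = 145.506752
B = 49.051025/145.506752 = 0.337105

Final: 0.337105


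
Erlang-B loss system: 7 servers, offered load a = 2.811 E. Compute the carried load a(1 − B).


B(7,2.811) = 0.016689 (Erlang-B)
Carried load = a(1 − B) = 2.811·(1 − 0.016689) = 2.811·0.983311 = 2.7641 E

Final: 2.7641 Erlangs


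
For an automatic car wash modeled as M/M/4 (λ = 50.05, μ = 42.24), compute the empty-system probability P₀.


a = λ/μ = 50.05/42.24 = 1.1849; ρ = a/c = 0.2962
Σ_{k=0}^{3} a^k/k! (terms k=0..3) = 1.00000 + 1.18490 + 0.70199 + 0.27726 = 3.16415
Tail: a^4/(4!(1−ρ)) = 1.97115/(24·0.7038) = 0.11670
P₀ = 1/(3.16415 + 0.11670) = 1/3.28085 = 0.304799

Final: 0.304799


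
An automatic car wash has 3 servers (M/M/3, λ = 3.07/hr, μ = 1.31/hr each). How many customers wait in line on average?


a = λ/μ = 2.3435; ρ = a/3 = 0.7812
P₀ = 0.062924
Lq = P₀·a^c·ρ / (c!·(1−ρ)²) = 0.062924·12.87067·0.7812/(6·0.04789)
= 2.20191

Final: 2.20191


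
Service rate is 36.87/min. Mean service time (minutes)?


Mean service time = 1/μ = 1/36.87 minute = 0.02712 minute
In minutes: 0.02712 × 1 = 0.02712 min

Final: 0.02712 min


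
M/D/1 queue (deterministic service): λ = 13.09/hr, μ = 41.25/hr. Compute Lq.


ρ = 13.09/41.25 = 0.3173
M/D/1: Lq = ρ²/(2(1−ρ)) = 0.1007/(2·0.6827) = 0.07376

Final: 0.07376


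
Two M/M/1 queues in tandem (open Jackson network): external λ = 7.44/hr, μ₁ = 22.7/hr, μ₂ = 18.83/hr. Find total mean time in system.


Each node sees arrival rate λ = 7.44/hr (tandem ⇒ throughput preserved).
W₁ = 1/(μ₁−λ) = 1/(22.7−7.44) = 0.06553 hr
W₂ = 1/(μ₂−λ) = 1/(18.83−7.44) = 0.08780 hr
W_total = W₁ + W₂ = 0.06553 + 0.08780 = 0.15333 hr

Final: 0.15333 hr


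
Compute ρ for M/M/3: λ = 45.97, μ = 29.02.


ρ = λ/(cμ) = 45.97/(3·29.02) = 45.97/87.06 = 0.5280

Final: 0.5280


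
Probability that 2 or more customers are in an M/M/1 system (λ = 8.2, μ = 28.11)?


ρ = 8.2/28.11 = 0.2917
P(N ≥ n) = ρ^n = 0.2917^2 = 0.085095

Final: 0.085095


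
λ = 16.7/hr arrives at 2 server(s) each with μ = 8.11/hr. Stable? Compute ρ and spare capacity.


Total capacity cμ = 2·8.11 = 16.22/hr
ρ = λ/(cμ) = 16.7/16.22 = 1.0296
Stable ⇔ ρ < 1: NO
Spare capacity = cμ − λ = 16.22 − 16.7 = -0.48/hr

Final: ρ = 1.0296; unstable; margin = -0.48/hr


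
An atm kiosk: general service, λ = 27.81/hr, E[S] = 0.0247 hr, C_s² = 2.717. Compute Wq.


ρ = λ·E[S] = 27.81·0.0247 = 0.6869
E[S²] = E[S]²(1+C_s²) = 0.0247²·(1+2.717) = 0.002268
Wq = λ·E[S²]/(2(1−ρ)) = 27.81·0.002268/(2·0.3131) = 0.10071 hr

Final: 0.10071 hr


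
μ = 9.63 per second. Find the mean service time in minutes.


Mean service time = 1/μ = 1/9.63 second = 0.10384 second
In minutes: 0.10384 × 0.0166667 = 0.001731 min

Final: 0.001731 min


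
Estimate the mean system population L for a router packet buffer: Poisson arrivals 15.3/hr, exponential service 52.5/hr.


ρ = λ/μ = 15.3/52.5 = 0.2914
L = ρ/(1−ρ) = 0.2914/(1 − 0.2914) = 0.2914/0.7086 = 0.4113

Final: 0.4113


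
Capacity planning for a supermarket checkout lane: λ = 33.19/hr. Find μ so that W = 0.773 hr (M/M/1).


W = 1/(μ−λ) ⇒ μ − λ = 1/W = 1/0.773 = 1.2937
μ = λ + 1/W = 33.19 + 1.2937 = 34.4837 per hr

Final: 34.4837 /hr


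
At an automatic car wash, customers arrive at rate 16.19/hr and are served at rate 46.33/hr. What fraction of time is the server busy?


ρ = λ/μ = 16.19/46.33 = 0.3494

Final: 0.3494


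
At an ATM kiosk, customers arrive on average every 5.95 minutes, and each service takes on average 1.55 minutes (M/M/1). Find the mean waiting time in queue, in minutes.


λ = 60/5.95 = 10.0840 /hr
μ = 60/1.55 = 38.7097 /hr
ρ = λ/μ = 10.0840/38.7097 = 0.2605
Wq = ρ/(μ−λ) = 0.2605/(38.7097−10.0840) = 0.009100 hr
In minutes: 0.009100·60 = 0.5460 min

Final: 0.5460 min


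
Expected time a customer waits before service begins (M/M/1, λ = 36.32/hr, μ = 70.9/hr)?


ρ = 36.32/70.9 = 0.5123
Wq = ρ/(μ−λ) = 0.5123/(70.9 − 36.32) = 0.5123/34.58 = 0.01481 hr

Final: 0.01481 hr


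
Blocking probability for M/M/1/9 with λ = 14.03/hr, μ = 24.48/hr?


ρ = λ/μ = 14.03/24.48 = 0.5731
P_K = (1−ρ)ρ^K/(1−ρ^(K+1)) = (0.4269·0.006671)/(1 − 0.003824)
= 0.002848/0.996176 = 0.002859

Final: 0.002859


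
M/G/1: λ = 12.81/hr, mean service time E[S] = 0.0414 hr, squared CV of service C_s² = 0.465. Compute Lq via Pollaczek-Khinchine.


ρ = λ·E[S] = 12.81·0.0414 = 0.5303
Lq = ρ²(1+C_s²)/(2(1−ρ)) = 0.2813·(1+0.465)/(2·0.4697)
= 0.2813·1.4650/0.9393 = 0.43865

Final: 0.43865


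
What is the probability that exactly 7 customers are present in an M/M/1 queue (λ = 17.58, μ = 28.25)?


ρ = 17.58/28.25 = 0.6223
P_n = (1−ρ)·ρ^n = (1 − 0.6223)·0.6223^7 = 0.3777·0.036141 = 0.013651

Final: 0.013651


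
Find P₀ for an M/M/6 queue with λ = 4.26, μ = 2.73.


a = λ/μ = 4.26/2.73 = 1.5604; ρ = a/c = 0.2601
Σ_{k=0}^{5} a^k/k! (terms k=0..5) = 1.00000 + 1.56044 + 1.21749 + 0.63327 + 0.24705 + 0.07710 = 4.73534
Tail: a^6/(6!(1−ρ)) = 14.43716/(720·0.7399) = 0.02710
P₀ = 1/(4.73534 + 0.02710) = 1/4.76244 = 0.209976

Final: 0.209976


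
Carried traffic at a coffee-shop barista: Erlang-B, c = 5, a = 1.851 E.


B(5,1.851) = 0.028781 (Erlang-B)
Carried load = a(1 − B) = 1.851·(1 − 0.028781) = 1.851·0.971219 = 1.7977 E

Final: 1.7977 Erlangs


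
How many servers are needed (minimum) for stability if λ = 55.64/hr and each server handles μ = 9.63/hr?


Stability requires cμ > λ ⇔ c > λ/μ.
λ/μ = 55.64/9.63 = 5.7778
Minimum integer c = ⌊5.7778⌋ + 1 = 6
Check: 6·9.63 = 57.78 > 55.64, while 5·9.63 = 48.15 ≤ 55.64

Final: 6 servers


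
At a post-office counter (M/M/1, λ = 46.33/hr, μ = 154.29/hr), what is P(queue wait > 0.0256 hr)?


ρ = 46.33/154.29 = 0.3003
P(Wq > t) = ρ·e^{−(μ−λ)t} = 0.3003·e^{−2.7638}
= 0.3003·0.063053 = 0.018934

Final: 0.018934


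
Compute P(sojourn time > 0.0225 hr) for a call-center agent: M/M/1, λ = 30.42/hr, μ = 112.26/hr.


W ~ Exponential(μ−λ) for M/M/1.
μ − λ = 112.26 − 30.42 = 81.8400
P(W > t) = e^{−(μ−λ)t} = e^{−1.8414} = 0.158595

Final: 0.158595


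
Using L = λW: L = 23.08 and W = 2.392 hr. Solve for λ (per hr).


λ = L/W = 23.08/2.392 = 9.6488 /hr

Final: 9.6488 /hr


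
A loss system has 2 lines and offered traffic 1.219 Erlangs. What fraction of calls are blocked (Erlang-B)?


B(c,a) = (a^c/c!) / Σ_{k=0}^{c} a^k/k!
a^2/2! = 0.742981
Σ terms (k=0..2): 1.00000 + 1.21900 + 0.74298 = 2.961981
B = 0.742981/2.961981 = 0.250839

Final: 0.250839


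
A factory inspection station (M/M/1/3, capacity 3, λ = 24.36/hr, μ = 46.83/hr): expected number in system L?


ρ = 24.36/46.83 = 0.5202
L = ρ[1 − (K+1)ρ^K + Kρ^(K+1)] / [(1−ρ)(1−ρ^(K+1))]
Numerator: 0.5202·(1 − 4·0.140754 + 3·0.073217) = 0.341569
Denominator: (0.4798)·(0.926783) = 0.444690
L = 0.341569/0.444690 = 0.7681

Final: 0.7681


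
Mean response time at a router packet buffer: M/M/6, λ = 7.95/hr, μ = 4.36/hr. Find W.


a = 1.8234; ρ = 0.3039; P₀ = 0.161341
Lq = P₀·a^c·ρ/(c!(1−ρ)²) = 0.005165
Wq = Lq/λ = 0.005165/7.95 = 0.0006497 hr
W = Wq + 1/μ = 0.0006497 + 0.22936 = 0.23001 hr

Final: 0.23001 hr


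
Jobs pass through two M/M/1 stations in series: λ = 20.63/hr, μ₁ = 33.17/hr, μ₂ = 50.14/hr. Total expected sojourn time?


Each node sees arrival rate λ = 20.63/hr (tandem ⇒ throughput preserved).
W₁ = 1/(μ₁−λ) = 1/(33.17−20.63) = 0.07974 hr
W₂ = 1/(μ₂−λ) = 1/(50.14−20.63) = 0.03389 hr
W_total = W₁ + W₂ = 0.07974 + 0.03389 = 0.11363 hr

Final: 0.11363 hr


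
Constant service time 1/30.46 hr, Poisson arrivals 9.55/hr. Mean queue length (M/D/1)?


ρ = 9.55/30.46 = 0.3135
M/D/1: Lq = ρ²/(2(1−ρ)) = 0.09830/(2·0.6865) = 0.07160

Final: 0.07160


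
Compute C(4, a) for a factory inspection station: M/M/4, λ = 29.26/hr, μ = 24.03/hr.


a = λ/μ = 1.2176; ρ = a/4 = 0.3044
P₀ = 0.294851 (from M/M/c formula)
C(c,a) = [a^c/(c!(1−ρ))]·P₀ = [2.19828/(24·0.6956)]·0.294851
= 0.13168·0.294851 = 0.038826

Final: 0.038826


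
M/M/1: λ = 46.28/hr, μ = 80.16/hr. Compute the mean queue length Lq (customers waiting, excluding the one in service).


ρ = 46.28/80.16 = 0.5773
Lq = ρ²/(1−ρ) = 0.3333/0.4227 = 0.7887

Final: 0.7887


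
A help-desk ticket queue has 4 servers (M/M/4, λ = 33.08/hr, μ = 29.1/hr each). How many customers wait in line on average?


a = λ/μ = 1.1368; ρ = a/4 = 0.2842
P₀ = 0.320007
Lq = P₀·a^c·ρ / (c!·(1−ρ)²) = 0.320007·1.66990·0.2842/(24·0.51238)
= 0.01235

Final: 0.01235


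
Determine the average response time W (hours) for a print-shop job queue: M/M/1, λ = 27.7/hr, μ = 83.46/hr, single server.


W = 1/(μ−λ) = 1/(83.46 − 27.7) = 1/55.76 = 0.01793 hr

Final: 0.01793 hr


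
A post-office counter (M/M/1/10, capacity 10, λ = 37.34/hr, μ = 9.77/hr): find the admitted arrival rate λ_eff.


ρ = 3.8219; P_K = (1−ρ)ρ^10/(1−ρ^11) = 0.738351
λ_eff = λ(1 − P_K) = 37.34·(1 − 0.738351) = 37.34·0.261649 = 9.7700 /hr

Final: 9.7700 /hr


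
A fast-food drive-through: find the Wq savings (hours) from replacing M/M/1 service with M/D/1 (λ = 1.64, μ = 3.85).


ρ = 1.64/3.85 = 0.4260
Wq(M/M/1) = ρ/(μ−λ) = 0.4260/2.21 = 0.19275 hr
Wq(M/D/1) = ρ/(2(μ−λ)) = 0.09637 hr
Savings = 0.19275 − 0.09637 = 0.09637 hr

Final: 0.09637 hr


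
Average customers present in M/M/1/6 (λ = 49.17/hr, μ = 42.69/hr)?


ρ = 49.17/42.69 = 1.1518
L = ρ[1 − (K+1)ρ^K + Kρ^(K+1)] / [(1−ρ)(1−ρ^(K+1))]
Numerator: 1.1518·(1 − 7·2.334771 + 6·2.689171) = 0.911789
Denominator: (-0.1518)·(-1.689171) = 0.256403
L = 0.911789/0.256403 = 3.5561

Final: 3.5561


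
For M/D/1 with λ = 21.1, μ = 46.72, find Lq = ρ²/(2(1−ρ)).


ρ = 21.1/46.72 = 0.4516
M/D/1: Lq = ρ²/(2(1−ρ)) = 0.2040/(2·0.5484) = 0.18597

Final: 0.18597


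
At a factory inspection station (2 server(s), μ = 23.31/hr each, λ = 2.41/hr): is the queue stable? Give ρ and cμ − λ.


Total capacity cμ = 2·23.31 = 46.62/hr
ρ = λ/(cμ) = 2.41/46.62 = 0.05169
Stable ⇔ ρ < 1: YES
Spare capacity = cμ − λ = 46.62 − 2.41 = 44.21/hr

Final: ρ = 0.05169; stable; margin = 44.21/hr


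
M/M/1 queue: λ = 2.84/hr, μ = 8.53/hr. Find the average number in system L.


ρ = λ/μ = 2.84/8.53 = 0.3329
L = ρ/(1−ρ) = 0.3329/(1 − 0.3329) = 0.3329/0.6671 = 0.4991

Final: 0.4991
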